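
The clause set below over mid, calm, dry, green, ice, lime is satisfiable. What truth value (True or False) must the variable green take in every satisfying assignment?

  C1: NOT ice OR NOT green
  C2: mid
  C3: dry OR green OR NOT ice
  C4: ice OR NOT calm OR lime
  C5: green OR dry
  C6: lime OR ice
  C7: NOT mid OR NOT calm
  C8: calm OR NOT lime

Suppose green = true.
(NOT ice) alone gives ice = false.
(mid) alone gives mid = true.
(lime) alone gives lime = true.
(NOT calm) alone gives calm = false.
But (calm) is also a unit clause — contradiction.
So every satisfying assignment has green = False.

False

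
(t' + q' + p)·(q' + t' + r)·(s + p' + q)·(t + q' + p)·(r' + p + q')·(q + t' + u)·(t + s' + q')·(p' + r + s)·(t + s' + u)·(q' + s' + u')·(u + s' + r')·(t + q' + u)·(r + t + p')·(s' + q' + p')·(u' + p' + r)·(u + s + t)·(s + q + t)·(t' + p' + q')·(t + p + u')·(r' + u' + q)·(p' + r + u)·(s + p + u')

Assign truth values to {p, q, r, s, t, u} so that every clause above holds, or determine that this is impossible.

Try t = 0.
Try q = 1.
The clause (p) is unit, so p = 1.
The clause (s') is unit, so s = 0.
The clause (r) is unit, so r = 1.
The clause (u) is unit, so u = 1.
This assignment satisfies each clause.

p ↦ 1, q ↦ 1, r ↦ 1, s ↦ 0, t ↦ 0, u ↦ 1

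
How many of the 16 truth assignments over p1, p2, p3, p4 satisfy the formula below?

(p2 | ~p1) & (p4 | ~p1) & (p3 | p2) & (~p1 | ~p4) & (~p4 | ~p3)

4

There are 2^4 = 16 truth assignments over (p1, p2, p3, p4).
Check each against the 5 clauses (columns in the order p1, p2, p3, p4):
  F F F F  ✗ fails (p3 | p2)
  F F F T  ✗ fails (p3 | p2)
  F F T F  ✓ satisfies all
  F F T T  ✗ fails (~p4 | ~p3)
  F T F F  ✓ satisfies all
  F T F T  ✓ satisfies all
  F T T F  ✓ satisfies all
  F T T T  ✗ fails (~p4 | ~p3)
  T F F F  ✗ fails (p2 | ~p1)
  T F F T  ✗ fails (p2 | ~p1)
  T F T F  ✗ fails (p2 | ~p1)
  T F T T  ✗ fails (p2 | ~p1)
  T T F F  ✗ fails (p4 | ~p1)
  T T F T  ✗ fails (~p1 | ~p4)
  T T T F  ✗ fails (p4 | ~p1)
  T T T T  ✗ fails (~p1 | ~p4)
4 of the 16 rows are models.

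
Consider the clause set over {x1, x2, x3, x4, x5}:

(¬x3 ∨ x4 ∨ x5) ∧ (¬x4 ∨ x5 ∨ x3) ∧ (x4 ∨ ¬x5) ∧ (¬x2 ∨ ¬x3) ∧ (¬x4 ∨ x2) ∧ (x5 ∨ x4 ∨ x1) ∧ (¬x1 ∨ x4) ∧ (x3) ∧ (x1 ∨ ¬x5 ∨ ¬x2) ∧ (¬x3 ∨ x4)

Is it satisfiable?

No, unsatisfiable

The clause (x3) is unit, so x3 = True.
The clause (¬x2) is unit, so x2 = False.
The clause (¬x4) is unit, so x4 = False.
That conflicts with the unit clause (x4).
No assignment satisfies every clause.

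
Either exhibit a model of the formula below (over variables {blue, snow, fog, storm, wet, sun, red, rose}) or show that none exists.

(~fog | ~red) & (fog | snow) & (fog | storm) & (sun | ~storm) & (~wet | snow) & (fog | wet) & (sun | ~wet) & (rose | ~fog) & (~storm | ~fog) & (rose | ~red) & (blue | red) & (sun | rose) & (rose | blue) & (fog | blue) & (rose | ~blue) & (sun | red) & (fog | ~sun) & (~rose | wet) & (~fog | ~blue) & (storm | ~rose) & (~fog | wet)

Branch on fog: set fog = 0.
From the singleton clause (snow), snow = 1.
From the singleton clause (storm), storm = 1.
From the singleton clause (sun), sun = 1.
Now (~sun) is unsatisfied and unit — conflict.
That branch fails; take fog = 1 instead.
From the singleton clause (~red), red = 0.
From the singleton clause (rose), rose = 1.
From the singleton clause (~storm), storm = 0.
Now (storm) is unsatisfied and unit — conflict.
Both values of fog lead to a conflict.

UNSATISFIABLE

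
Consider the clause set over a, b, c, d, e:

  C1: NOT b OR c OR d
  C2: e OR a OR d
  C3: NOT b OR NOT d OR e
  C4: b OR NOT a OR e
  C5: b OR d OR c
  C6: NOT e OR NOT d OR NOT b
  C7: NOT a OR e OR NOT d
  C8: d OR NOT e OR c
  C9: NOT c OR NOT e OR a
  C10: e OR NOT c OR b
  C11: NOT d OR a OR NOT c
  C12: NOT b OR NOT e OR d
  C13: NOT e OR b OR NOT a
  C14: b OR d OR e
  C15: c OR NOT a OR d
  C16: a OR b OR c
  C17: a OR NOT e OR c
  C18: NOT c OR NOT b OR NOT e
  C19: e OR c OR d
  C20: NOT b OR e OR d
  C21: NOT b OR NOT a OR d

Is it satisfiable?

Try b = false.
Try a = false.
(c) alone gives c = true.
(NOT e) alone gives e = false.
That conflicts with the unit clause (e).
Undo a and try a = true.
(e) alone gives e = true.
That conflicts with the unit clause (NOT e).
Neither a = true nor a = false works.
Undo b and try b = true.
Try c = true.
(NOT e) alone gives e = false.
(NOT d) alone gives d = false.
That conflicts with the unit clause (d).
Undo c and try c = false.
(d) alone gives d = true.
(e) alone gives e = true.
That conflicts with the unit clause (NOT e).
Neither c = true nor c = false works.
Neither b = true nor b = false works.
No assignment satisfies every clause.

No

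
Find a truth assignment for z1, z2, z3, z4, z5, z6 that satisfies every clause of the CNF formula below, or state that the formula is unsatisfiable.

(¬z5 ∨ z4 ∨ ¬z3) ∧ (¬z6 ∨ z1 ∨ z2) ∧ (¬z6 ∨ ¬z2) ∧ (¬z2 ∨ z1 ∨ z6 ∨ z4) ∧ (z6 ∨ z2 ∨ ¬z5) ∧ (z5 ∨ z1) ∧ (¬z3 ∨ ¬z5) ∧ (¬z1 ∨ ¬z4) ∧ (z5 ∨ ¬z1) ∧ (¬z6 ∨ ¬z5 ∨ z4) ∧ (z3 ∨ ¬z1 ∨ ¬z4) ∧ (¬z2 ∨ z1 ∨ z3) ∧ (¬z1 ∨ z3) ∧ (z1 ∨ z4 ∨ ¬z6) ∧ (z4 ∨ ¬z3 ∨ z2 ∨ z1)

UNSATISFIABLE

Suppose z6 = False.
Suppose z2 = True.
Suppose z1 = True.
The clause (¬z4) is unit, so z4 = False.
The clause (z5) is unit, so z5 = True.
The clause (¬z3) is unit, so z3 = False.
But (z3) is also a unit clause — contradiction.
That branch fails; take z1 = False instead.
The clause (z4) is unit, so z4 = True.
The clause (z5) is unit, so z5 = True.
The clause (¬z3) is unit, so z3 = False.
But (z3) is also a unit clause — contradiction.
Both values of z1 lead to a conflict.
That branch fails; take z2 = False instead.
The clause (¬z5) is unit, so z5 = False.
The clause (z1) is unit, so z1 = True.
But (¬z1) is also a unit clause — contradiction.
Both values of z2 lead to a conflict.
That branch fails; take z6 = True instead.
The clause (¬z2) is unit, so z2 = False.
The clause (z1) is unit, so z1 = True.
The clause (¬z4) is unit, so z4 = False.
The clause (z5) is unit, so z5 = True.
But (¬z5) is also a unit clause — contradiction.
Both values of z6 lead to a conflict.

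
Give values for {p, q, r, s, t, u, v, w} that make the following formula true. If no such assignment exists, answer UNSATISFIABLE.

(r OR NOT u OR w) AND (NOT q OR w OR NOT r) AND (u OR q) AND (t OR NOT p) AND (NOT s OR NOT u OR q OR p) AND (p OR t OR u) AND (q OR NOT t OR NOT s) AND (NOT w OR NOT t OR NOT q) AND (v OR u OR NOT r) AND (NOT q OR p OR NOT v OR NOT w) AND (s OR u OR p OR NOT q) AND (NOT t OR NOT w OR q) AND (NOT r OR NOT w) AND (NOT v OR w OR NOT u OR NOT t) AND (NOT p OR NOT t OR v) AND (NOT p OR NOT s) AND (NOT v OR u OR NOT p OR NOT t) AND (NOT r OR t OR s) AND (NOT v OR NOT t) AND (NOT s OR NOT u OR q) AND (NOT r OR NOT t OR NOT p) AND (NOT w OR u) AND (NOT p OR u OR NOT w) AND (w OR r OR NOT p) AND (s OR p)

p: false,  q: true,  r: false,  s: true,  t: true,  u: false,  v: false,  w: false

Suppose u = false.
From the singleton clause (q), q = true.
From the singleton clause (NOT w), w = false.
From the singleton clause (NOT r), r = false.
From the singleton clause (NOT p), p = false.
From the singleton clause (t), t = true.
From the singleton clause (s), s = true.
From the singleton clause (NOT v), v = false.
Every clause now holds.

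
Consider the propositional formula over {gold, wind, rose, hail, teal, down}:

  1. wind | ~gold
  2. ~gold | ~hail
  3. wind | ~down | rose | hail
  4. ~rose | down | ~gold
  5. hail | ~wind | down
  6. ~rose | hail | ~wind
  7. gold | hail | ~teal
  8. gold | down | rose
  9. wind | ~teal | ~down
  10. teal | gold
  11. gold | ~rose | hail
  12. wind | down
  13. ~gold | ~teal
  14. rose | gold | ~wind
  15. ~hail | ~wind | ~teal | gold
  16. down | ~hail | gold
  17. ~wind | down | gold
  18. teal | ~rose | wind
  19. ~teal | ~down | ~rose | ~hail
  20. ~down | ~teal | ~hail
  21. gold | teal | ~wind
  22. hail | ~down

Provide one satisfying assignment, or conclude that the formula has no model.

Suppose wind = 1.
Suppose gold = 0.
From the singleton clause (teal), teal = 1.
From the singleton clause (hail), hail = 1.
Now (~hail) is unsatisfied and unit — conflict.
Backtrack on gold: now try gold = 1.
From the singleton clause (~hail), hail = 0.
From the singleton clause (down), down = 1.
Now (~down) is unsatisfied and unit — conflict.
Neither gold = 1 nor gold = 0 works.
Backtrack on wind: now try wind = 0.
From the singleton clause (~gold), gold = 0.
From the singleton clause (teal), teal = 1.
From the singleton clause (hail), hail = 1.
From the singleton clause (~down), down = 0.
Now (down) is unsatisfied and unit — conflict.
Neither wind = 1 nor wind = 0 works.

UNSATISFIABLE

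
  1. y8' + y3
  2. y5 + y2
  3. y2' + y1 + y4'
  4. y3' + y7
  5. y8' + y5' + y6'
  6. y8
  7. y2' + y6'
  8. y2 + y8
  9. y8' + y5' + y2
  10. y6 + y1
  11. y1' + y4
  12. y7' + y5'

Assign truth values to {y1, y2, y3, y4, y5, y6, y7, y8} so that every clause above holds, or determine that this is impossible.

From the singleton clause (y8), y8 = 1.
From the singleton clause (y3), y3 = 1.
From the singleton clause (y7), y7 = 1.
From the singleton clause (y5'), y5 = 0.
From the singleton clause (y2), y2 = 1.
From the singleton clause (y6'), y6 = 0.
From the singleton clause (y1), y1 = 1.
From the singleton clause (y4), y4 = 1.
Every clause now holds.

y1 ↦ 1; y2 ↦ 1; y3 ↦ 1; y4 ↦ 1; y5 ↦ 0; y6 ↦ 0; y7 ↦ 1; y8 ↦ 1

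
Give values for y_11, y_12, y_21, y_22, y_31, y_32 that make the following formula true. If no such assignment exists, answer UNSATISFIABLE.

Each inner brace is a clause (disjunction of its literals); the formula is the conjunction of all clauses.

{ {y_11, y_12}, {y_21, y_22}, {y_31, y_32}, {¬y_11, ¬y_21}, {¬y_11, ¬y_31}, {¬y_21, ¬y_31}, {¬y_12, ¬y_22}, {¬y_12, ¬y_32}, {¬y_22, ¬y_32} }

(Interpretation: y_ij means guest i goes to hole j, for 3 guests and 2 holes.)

Branch on y_11: set y_11 = True.
(¬y_21) alone gives y_21 = False.
(y_22) alone gives y_22 = True.
(¬y_31) alone gives y_31 = False.
(y_32) alone gives y_32 = True.
But (¬y_32) is also a unit clause — contradiction.
So y_11 must be the other value — set y_11 = False.
(y_12) alone gives y_12 = True.
(¬y_22) alone gives y_22 = False.
(y_21) alone gives y_21 = True.
(¬y_31) alone gives y_31 = False.
(y_32) alone gives y_32 = True.
But (¬y_32) is also a unit clause — contradiction.
Both values of y_11 lead to a conflict.

UNSATISFIABLE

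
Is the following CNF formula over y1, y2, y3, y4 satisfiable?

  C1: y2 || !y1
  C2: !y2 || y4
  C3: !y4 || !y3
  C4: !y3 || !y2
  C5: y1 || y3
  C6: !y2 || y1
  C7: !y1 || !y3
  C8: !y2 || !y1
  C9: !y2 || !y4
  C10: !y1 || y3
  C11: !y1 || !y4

Try y2 = false.
(!y1) alone gives y1 = false.
(y3) alone gives y3 = true.
(!y4) alone gives y4 = false.
Every clause now holds.
A satisfying assignment: y1: false, y2: false, y3: true, y4: false.

Yes, satisfiable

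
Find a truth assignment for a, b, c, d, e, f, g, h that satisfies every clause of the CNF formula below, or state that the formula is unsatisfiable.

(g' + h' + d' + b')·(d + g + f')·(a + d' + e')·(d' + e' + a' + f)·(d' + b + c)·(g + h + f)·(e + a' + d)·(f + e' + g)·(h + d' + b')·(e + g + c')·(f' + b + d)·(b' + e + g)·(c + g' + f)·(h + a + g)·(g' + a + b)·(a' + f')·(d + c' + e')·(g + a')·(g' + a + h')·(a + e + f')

a=0,  b=1,  c=0,  d=0,  e=1,  f=1,  g=1,  h=0

Case a = 0:
Case d = 0:
Case g = 1:
(b) alone gives b = 1.
(h') alone gives h = 0.
Case c = 0:
(f) alone gives f = 1.
(e) alone gives e = 1.
Every clause now holds.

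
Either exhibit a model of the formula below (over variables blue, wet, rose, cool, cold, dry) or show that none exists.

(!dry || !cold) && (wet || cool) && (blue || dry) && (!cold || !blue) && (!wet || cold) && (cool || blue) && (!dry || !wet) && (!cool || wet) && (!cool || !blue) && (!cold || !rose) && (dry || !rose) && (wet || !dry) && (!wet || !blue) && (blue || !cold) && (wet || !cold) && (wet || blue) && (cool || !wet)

Branch on dry: set dry = false.
Unit clause (blue) forces blue = true.
Unit clause (!cold) forces cold = false.
Unit clause (!wet) forces wet = false.
Unit clause (cool) forces cool = true.
That conflicts with the unit clause (!cool).
So dry must be the other value — set dry = true.
Unit clause (!cold) forces cold = false.
Unit clause (!wet) forces wet = false.
That conflicts with the unit clause (wet).
Both values of dry lead to a conflict.

UNSATISFIABLE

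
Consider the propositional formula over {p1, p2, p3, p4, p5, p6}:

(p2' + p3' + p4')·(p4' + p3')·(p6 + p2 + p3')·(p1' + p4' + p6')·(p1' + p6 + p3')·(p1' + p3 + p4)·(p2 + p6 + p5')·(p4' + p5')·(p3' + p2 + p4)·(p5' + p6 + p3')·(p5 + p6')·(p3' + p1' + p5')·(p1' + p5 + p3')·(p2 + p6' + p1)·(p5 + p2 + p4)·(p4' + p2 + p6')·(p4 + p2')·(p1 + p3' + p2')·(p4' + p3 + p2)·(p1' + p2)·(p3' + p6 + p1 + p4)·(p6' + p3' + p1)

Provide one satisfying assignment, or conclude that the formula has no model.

p1 ↦ 1; p2 ↦ 1; p3 ↦ 0; p4 ↦ 1; p5 ↦ 0; p6 ↦ 0

Suppose p4 = 1.
Unit clause (p3') forces p3 = 0.
Unit clause (p5') forces p5 = 0.
Unit clause (p6') forces p6 = 0.
Unit clause (p2) forces p2 = 1.
No clause remains; p1 is free.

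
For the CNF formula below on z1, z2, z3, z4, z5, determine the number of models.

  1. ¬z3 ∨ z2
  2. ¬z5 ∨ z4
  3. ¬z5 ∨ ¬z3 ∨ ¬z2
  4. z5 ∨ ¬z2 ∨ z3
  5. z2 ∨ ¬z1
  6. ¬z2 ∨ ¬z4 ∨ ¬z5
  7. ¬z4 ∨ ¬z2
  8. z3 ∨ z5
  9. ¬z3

There are 2^5 = 32 truth assignments over (z1, z2, z3, z4, z5).
Split on z1. With z1 = True, the clauses containing z1 are satisfied and ¬z1 drops from the rest; 0 of the 2^4 = 16 assignments to the other variables satisfy what remains.
With z1 = False, by the same count on the reduced clause set, 1 assignment works.
(One model: z1=F, z2=F, z3=F, z4=T, z5=T.)
Total: 0 + 1 = 1.

1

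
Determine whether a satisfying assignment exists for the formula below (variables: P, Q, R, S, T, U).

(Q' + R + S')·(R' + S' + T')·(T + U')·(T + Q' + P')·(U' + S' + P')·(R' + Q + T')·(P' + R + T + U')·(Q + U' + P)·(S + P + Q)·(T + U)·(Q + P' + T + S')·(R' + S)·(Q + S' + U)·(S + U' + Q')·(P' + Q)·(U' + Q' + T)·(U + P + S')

Suppose T = 1.
Suppose R = 0.
Suppose Q = 1.
Unit clause (S') forces S = 0.
Unit clause (U') forces U = 0.
All clauses hold; P can take either value.
A satisfying assignment: P: 1,  Q: 1,  R: 0,  S: 0,  T: 1,  U: 0.

Yes, satisfiable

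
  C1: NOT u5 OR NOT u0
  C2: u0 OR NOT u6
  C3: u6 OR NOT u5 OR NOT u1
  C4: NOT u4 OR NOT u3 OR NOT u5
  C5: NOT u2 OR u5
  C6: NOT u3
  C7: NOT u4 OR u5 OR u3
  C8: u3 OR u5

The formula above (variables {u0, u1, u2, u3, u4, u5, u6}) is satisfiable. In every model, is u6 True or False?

False

Suppose u6 = true.
From the singleton clause (u0), u0 = true.
From the singleton clause (NOT u5), u5 = false.
From the singleton clause (NOT u2), u2 = false.
From the singleton clause (NOT u3), u3 = false.
But (u3) is also a unit clause — contradiction.
So every satisfying assignment has u6 = False.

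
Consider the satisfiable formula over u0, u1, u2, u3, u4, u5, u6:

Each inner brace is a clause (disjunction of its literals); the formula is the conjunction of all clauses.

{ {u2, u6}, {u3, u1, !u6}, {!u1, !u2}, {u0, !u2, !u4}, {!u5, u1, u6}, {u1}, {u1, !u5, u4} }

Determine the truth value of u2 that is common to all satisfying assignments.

Suppose u2 = true.
The clause (!u1) is unit, so u1 = false.
But (u1) is also a unit clause — contradiction.
So every satisfying assignment has u2 = False.

False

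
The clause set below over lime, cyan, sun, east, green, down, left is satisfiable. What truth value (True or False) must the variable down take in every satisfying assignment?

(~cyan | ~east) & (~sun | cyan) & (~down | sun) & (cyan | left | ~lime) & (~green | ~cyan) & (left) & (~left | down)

True

Suppose down = 0.
(left) alone gives left = 1.
But (~left) is also a unit clause — contradiction.
So every satisfying assignment has down = True.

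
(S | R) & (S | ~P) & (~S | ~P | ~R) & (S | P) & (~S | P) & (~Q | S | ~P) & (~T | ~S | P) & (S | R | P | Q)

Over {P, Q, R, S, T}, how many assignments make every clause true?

4

There are 2^5 = 32 truth assignments over (P, Q, R, S, T).
Split on R. With R = 1, the clauses containing R are satisfied and ~R drops from the rest; 0 of the 2^4 = 16 assignments to the other variables satisfy what remains.
With R = 0, by the same count on the reduced clause set, 4 assignments work.
Total: 0 + 4 = 4.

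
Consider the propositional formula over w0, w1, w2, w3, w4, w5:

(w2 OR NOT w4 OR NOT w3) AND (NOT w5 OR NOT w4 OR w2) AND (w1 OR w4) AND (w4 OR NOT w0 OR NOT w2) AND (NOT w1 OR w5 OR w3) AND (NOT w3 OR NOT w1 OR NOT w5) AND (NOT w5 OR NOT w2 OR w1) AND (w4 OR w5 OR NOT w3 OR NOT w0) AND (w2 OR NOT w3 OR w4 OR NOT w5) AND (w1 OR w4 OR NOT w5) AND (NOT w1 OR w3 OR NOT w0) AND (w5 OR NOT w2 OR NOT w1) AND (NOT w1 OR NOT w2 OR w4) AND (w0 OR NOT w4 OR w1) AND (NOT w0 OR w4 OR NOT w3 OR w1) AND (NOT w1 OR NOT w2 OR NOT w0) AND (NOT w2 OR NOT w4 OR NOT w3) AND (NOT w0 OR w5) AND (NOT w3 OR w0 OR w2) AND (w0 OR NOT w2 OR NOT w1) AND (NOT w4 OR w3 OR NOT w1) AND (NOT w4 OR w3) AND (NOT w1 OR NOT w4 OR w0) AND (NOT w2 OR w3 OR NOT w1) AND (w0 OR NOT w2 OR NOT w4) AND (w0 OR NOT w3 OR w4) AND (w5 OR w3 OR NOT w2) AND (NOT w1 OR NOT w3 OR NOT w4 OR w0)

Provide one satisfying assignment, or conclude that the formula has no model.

Case w1 = true:
Case w5 = true:
From the singleton clause (NOT w3), w3 = false.
From the singleton clause (NOT w0), w0 = false.
From the singleton clause (NOT w2), w2 = false.
From the singleton clause (NOT w4), w4 = false.
This assignment satisfies each clause.

w0=false,  w1=true,  w2=false,  w3=false,  w4=false,  w5=true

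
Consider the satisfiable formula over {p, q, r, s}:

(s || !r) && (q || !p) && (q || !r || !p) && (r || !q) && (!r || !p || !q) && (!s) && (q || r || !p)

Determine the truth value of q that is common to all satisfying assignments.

False

Suppose q = true.
Unit clause (r) forces r = true.
Unit clause (s) forces s = true.
Now (!s) is unsatisfied and unit — conflict.
So every satisfying assignment has q = False.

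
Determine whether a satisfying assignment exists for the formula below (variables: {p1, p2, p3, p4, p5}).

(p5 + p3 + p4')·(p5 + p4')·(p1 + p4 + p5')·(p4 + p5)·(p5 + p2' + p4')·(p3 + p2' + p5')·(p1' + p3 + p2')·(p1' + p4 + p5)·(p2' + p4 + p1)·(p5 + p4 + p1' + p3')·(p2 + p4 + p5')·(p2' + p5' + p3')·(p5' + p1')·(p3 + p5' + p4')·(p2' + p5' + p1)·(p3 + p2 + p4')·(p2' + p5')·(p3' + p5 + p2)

Case p5 = 1:
Unit clause (p1') forces p1 = 0.
Unit clause (p4) forces p4 = 1.
Unit clause (p3) forces p3 = 1.
Unit clause (p2') forces p2 = 0.
Every clause now holds.
A satisfying assignment: p1=0; p2=0; p3=1; p4=1; p5=1.

Satisfiable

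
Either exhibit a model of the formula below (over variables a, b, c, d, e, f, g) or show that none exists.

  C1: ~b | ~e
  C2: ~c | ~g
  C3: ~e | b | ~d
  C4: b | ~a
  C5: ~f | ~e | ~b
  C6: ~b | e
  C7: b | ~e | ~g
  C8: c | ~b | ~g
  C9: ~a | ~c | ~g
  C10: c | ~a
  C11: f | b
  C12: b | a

Try b = 0.
The clause (~a) is unit, so a = 0.
But (a) is also a unit clause — contradiction.
That branch fails; take b = 1 instead.
The clause (~e) is unit, so e = 0.
But (e) is also a unit clause — contradiction.
Both values of b lead to a conflict.

UNSATISFIABLE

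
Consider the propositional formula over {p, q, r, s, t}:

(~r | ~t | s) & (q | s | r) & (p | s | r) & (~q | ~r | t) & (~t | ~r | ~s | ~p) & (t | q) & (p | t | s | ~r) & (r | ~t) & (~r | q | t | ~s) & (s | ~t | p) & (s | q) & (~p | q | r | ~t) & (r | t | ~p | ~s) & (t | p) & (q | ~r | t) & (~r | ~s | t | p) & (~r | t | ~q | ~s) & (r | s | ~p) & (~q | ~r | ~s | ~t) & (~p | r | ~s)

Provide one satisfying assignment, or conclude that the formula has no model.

Branch on t: set t = 1.
Unit clause (r) forces r = 1.
Unit clause (s) forces s = 1.
Unit clause (~p) forces p = 0.
Unit clause (~q) forces q = 0.
Every clause now holds.

p: 0, q: 0, r: 1, s: 1, t: 1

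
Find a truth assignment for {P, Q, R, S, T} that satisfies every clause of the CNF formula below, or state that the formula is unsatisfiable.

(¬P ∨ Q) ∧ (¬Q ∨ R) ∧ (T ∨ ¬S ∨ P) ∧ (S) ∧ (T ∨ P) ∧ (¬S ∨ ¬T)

P ↦ True,  Q ↦ True,  R ↦ True,  S ↦ True,  T ↦ False

Unit clause (S) forces S = True.
Unit clause (¬T) forces T = False.
Unit clause (P) forces P = True.
Unit clause (Q) forces Q = True.
Unit clause (R) forces R = True.
All clauses are satisfied.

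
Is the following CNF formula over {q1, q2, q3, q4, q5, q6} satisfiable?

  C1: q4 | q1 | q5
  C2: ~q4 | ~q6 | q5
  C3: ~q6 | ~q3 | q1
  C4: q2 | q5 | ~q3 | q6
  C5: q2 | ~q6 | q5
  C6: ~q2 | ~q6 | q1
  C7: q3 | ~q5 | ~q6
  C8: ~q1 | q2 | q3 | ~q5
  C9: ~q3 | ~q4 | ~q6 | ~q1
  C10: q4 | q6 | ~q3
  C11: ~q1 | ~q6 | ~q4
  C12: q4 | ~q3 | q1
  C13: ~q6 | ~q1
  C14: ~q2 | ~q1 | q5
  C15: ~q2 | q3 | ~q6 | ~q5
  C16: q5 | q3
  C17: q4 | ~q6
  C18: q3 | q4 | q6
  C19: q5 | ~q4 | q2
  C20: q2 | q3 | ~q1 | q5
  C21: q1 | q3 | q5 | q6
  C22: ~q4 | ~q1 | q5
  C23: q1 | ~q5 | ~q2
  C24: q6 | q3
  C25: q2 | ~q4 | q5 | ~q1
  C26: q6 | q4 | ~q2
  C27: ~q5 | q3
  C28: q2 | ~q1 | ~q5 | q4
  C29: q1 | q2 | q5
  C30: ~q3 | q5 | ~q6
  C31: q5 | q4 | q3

Yes

Case q6 = 0:
From the singleton clause (q3), q3 = 1.
From the singleton clause (q4), q4 = 1.
Case q2 = 1:
Case q1 = 1:
From the singleton clause (q5), q5 = 1.
All clauses are satisfied.
A satisfying assignment: q1 ↦ 1; q2 ↦ 1; q3 ↦ 1; q4 ↦ 1; q5 ↦ 1; q6 ↦ 0.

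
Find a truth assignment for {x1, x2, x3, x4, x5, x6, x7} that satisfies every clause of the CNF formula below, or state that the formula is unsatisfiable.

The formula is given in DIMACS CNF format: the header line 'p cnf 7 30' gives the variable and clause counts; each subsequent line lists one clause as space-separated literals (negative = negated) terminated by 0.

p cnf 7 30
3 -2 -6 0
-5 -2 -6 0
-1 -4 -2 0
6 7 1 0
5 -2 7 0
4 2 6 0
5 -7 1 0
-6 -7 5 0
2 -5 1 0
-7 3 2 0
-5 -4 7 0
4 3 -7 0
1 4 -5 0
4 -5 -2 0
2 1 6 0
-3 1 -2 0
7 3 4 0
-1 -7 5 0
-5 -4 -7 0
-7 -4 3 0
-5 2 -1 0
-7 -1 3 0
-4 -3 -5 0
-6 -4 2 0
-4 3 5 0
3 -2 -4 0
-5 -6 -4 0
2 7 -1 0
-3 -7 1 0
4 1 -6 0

Suppose x3 = True.
Suppose x1 = True.
Suppose x4 = False.
Suppose x2 = True.
The clause (¬x5) is unit, so x5 = False.
The clause (x7) is unit, so x7 = True.
That conflicts with the unit clause (¬x7).
That branch fails; take x2 = False instead.
The clause (x6) is unit, so x6 = True.
The clause (¬x5) is unit, so x5 = False.
The clause (¬x7) is unit, so x7 = False.
That conflicts with the unit clause (x7).
Both values of x2 lead to a conflict.
That branch fails; take x4 = True instead.
The clause (¬x2) is unit, so x2 = False.
The clause (¬x5) is unit, so x5 = False.
The clause (¬x7) is unit, so x7 = False.
That conflicts with the unit clause (x7).
Both values of x4 lead to a conflict.
That branch fails; take x1 = False instead.
The clause (¬x2) is unit, so x2 = False.
The clause (¬x5) is unit, so x5 = False.
The clause (¬x7) is unit, so x7 = False.
The clause (x6) is unit, so x6 = True.
The clause (¬x4) is unit, so x4 = False.
That conflicts with the unit clause (x4).
Both values of x1 lead to a conflict.
That branch fails; take x3 = False instead.
Suppose x2 = False.
The clause (¬x7) is unit, so x7 = False.
The clause (x4) is unit, so x4 = True.
The clause (¬x5) is unit, so x5 = False.
That conflicts with the unit clause (x5).
That branch fails; take x2 = True instead.
The clause (¬x6) is unit, so x6 = False.
The clause (¬x4) is unit, so x4 = False.
The clause (¬x7) is unit, so x7 = False.
That conflicts with the unit clause (x7).
Both values of x2 lead to a conflict.
Both values of x3 lead to a conflict.

UNSATISFIABLE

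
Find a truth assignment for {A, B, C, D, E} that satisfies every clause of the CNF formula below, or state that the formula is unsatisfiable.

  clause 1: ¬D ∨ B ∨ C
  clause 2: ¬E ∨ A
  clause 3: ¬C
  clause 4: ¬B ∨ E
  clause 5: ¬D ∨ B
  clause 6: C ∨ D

A ↦ True, B ↦ True, C ↦ False, D ↦ True, E ↦ True

(¬C) alone gives C = False.
(D) alone gives D = True.
(B) alone gives B = True.
(E) alone gives E = True.
(A) alone gives A = True.
This assignment satisfies each clause.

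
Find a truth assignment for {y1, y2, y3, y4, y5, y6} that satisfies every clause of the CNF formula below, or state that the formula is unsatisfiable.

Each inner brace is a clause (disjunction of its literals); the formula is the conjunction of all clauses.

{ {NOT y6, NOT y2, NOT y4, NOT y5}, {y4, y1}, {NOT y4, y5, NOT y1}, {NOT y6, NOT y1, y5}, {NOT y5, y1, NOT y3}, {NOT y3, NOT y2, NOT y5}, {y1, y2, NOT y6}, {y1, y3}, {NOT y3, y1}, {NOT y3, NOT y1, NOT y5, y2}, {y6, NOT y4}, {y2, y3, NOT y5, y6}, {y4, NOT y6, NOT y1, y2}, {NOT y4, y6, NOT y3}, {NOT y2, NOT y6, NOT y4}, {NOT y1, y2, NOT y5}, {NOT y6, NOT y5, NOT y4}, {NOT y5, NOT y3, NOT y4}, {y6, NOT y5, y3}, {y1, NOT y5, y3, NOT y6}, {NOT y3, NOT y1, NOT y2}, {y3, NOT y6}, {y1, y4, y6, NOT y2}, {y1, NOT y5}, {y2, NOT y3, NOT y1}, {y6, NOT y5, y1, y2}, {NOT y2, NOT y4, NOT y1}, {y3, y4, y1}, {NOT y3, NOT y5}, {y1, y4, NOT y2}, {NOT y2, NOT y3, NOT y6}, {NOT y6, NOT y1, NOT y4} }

Case y4 = false:
From the singleton clause (y1), y1 = true.
Case y6 = false:
Case y2 = true:
From the singleton clause (NOT y3), y3 = false.
From the singleton clause (NOT y5), y5 = false.
All clauses are satisfied.

y1=true; y2=true; y3=false; y4=false; y5=false; y6=false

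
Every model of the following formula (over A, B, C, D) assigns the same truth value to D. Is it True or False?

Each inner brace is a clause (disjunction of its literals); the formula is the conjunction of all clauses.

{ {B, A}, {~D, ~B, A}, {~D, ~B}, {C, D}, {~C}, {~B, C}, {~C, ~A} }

Suppose D = 0.
From the singleton clause (C), C = 1.
That conflicts with the unit clause (~C).
So every satisfying assignment has D = True.

True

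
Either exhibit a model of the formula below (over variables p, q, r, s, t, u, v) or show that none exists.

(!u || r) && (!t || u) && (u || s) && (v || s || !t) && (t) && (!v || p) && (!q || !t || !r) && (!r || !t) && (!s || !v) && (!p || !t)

UNSATISFIABLE

Unit clause (t) forces t = true.
Unit clause (u) forces u = true.
Unit clause (r) forces r = true.
Now (!r) is unsatisfied and unit — conflict.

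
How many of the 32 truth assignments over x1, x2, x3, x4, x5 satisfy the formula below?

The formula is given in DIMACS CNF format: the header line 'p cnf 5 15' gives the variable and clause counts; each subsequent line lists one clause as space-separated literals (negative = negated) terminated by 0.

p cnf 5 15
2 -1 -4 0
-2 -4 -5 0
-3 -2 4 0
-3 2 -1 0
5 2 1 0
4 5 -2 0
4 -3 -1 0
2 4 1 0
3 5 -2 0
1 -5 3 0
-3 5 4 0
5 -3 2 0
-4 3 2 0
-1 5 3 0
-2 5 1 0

There are 2^5 = 32 truth assignments over (x1, x2, x3, x4, x5).
Split on x3. With x3 = True, the clauses containing x3 are satisfied and ¬x3 drops from the rest; 2 of the 2^4 = 16 assignments to the other variables satisfy what remains.
With x3 = False, by the same count on the reduced clause set, 2 assignments work.
(One model: x1=F, x2=F, x3=T, x4=T, x5=T.)
Total: 2 + 2 = 4.

4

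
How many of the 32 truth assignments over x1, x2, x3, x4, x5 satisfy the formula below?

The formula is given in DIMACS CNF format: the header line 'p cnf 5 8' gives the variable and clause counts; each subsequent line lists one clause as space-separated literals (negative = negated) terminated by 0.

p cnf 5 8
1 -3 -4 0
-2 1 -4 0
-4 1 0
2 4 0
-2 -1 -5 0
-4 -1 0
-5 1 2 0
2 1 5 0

6

There are 2^5 = 32 truth assignments over (x1, x2, x3, x4, x5).
Split on x2. With x2 = True, the clauses containing x2 are satisfied and ¬x2 drops from the rest; 6 of the 2^4 = 16 assignments to the other variables satisfy what remains.
With x2 = False, by the same count on the reduced clause set, 0 assignments work.
(One model: x1=F, x2=T, x3=F, x4=F, x5=F.)
Total: 6 + 0 = 6.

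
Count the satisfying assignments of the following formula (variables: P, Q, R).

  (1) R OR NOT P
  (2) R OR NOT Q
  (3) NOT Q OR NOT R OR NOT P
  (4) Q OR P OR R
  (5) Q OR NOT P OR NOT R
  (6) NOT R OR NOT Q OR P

There are 2^3 = 8 truth assignments over (P, Q, R).
Check each against the 6 clauses (columns in the order P, Q, R):
  F F F  ✗ fails (Q OR P OR R)
  F F T  ✓ satisfies all
  F T F  ✗ fails (R OR NOT Q)
  F T T  ✗ fails (NOT R OR NOT Q OR P)
  T F F  ✗ fails (R OR NOT P)
  T F T  ✗ fails (Q OR NOT P OR NOT R)
  T T F  ✗ fails (R OR NOT P)
  T T T  ✗ fails (NOT Q OR NOT R OR NOT P)
1 of the 8 rows is a model.

1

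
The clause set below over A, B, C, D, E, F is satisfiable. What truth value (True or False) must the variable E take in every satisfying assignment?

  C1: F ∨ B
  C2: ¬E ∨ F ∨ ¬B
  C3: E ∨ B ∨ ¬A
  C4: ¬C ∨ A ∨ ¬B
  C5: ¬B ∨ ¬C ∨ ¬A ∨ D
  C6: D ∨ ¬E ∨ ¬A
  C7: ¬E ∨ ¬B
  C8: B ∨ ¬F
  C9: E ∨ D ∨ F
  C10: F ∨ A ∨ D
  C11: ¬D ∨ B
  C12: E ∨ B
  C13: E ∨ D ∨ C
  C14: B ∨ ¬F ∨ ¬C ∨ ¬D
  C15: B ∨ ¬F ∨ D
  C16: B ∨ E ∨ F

Suppose E = True.
Unit clause (¬B) forces B = False.
Unit clause (F) forces F = True.
Now (¬F) is unsatisfied and unit — conflict.
So every satisfying assignment has E = False.

False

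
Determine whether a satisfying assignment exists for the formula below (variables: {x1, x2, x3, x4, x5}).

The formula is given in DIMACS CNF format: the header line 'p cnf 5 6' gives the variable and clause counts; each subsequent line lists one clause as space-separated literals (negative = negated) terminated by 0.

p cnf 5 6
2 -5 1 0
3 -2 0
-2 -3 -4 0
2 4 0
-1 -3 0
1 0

Yes

From the singleton clause (x1), x1 = True.
From the singleton clause (¬x3), x3 = False.
From the singleton clause (¬x2), x2 = False.
From the singleton clause (x4), x4 = True.
Every clause is now satisfied; x5 is unconstrained.
A satisfying assignment: x1: True,  x2: False,  x3: False,  x4: True,  x5: False.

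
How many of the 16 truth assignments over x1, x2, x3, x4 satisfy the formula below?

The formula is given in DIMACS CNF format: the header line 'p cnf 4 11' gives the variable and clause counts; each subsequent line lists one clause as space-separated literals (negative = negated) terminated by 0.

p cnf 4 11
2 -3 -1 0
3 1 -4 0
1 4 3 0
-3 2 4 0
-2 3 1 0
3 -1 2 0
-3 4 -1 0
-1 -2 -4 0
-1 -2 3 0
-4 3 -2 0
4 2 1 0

3

There are 2^4 = 16 truth assignments over (x1, x2, x3, x4).
Check each against the 11 clauses (columns in the order x1, x2, x3, x4):
  F F F F  ✗ fails (x1 ∨ x4 ∨ x3)
  F F F T  ✗ fails (x3 ∨ x1 ∨ ¬x4)
  F F T F  ✗ fails (¬x3 ∨ x2 ∨ x4)
  F F T T  ✓ satisfies all
  F T F F  ✗ fails (x1 ∨ x4 ∨ x3)
  F T F T  ✗ fails (x3 ∨ x1 ∨ ¬x4)
  F T T F  ✓ satisfies all
  F T T T  ✓ satisfies all
  T F F F  ✗ fails (x3 ∨ ¬x1 ∨ x2)
  T F F T  ✗ fails (x3 ∨ ¬x1 ∨ x2)
  T F T F  ✗ fails (x2 ∨ ¬x3 ∨ ¬x1)
  T F T T  ✗ fails (x2 ∨ ¬x3 ∨ ¬x1)
  T T F F  ✗ fails (¬x1 ∨ ¬x2 ∨ x3)
  T T F T  ✗ fails (¬x1 ∨ ¬x2 ∨ ¬x4)
  T T T F  ✗ fails (¬x3 ∨ x4 ∨ ¬x1)
  T T T T  ✗ fails (¬x1 ∨ ¬x2 ∨ ¬x4)
3 of the 16 rows are models.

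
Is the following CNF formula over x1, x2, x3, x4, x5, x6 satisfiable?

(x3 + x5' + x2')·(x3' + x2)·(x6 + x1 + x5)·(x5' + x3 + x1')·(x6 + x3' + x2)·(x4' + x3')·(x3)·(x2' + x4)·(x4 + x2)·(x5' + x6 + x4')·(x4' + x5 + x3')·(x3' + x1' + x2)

From the singleton clause (x3), x3 = 1.
From the singleton clause (x2), x2 = 1.
From the singleton clause (x4'), x4 = 0.
But (x4) is also a unit clause — contradiction.
No assignment satisfies every clause.

Unsatisfiable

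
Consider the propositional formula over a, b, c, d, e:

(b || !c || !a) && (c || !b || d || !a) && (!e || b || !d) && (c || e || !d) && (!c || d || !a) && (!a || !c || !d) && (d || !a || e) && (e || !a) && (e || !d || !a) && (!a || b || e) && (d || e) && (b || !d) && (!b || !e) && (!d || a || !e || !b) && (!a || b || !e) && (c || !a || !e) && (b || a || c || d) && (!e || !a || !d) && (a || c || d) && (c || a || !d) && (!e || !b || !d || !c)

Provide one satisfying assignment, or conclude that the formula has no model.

a=false, b=true, c=true, d=true, e=false

Branch on e: set e = false.
The clause (!a) is unit, so a = false.
The clause (d) is unit, so d = true.
The clause (c) is unit, so c = true.
The clause (b) is unit, so b = true.
Every clause now holds.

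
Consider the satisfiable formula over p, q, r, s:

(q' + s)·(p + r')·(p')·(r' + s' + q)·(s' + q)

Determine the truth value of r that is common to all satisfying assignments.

False

Suppose r = 1.
Unit clause (p) forces p = 1.
But (p') is also a unit clause — contradiction.
So every satisfying assignment has r = False.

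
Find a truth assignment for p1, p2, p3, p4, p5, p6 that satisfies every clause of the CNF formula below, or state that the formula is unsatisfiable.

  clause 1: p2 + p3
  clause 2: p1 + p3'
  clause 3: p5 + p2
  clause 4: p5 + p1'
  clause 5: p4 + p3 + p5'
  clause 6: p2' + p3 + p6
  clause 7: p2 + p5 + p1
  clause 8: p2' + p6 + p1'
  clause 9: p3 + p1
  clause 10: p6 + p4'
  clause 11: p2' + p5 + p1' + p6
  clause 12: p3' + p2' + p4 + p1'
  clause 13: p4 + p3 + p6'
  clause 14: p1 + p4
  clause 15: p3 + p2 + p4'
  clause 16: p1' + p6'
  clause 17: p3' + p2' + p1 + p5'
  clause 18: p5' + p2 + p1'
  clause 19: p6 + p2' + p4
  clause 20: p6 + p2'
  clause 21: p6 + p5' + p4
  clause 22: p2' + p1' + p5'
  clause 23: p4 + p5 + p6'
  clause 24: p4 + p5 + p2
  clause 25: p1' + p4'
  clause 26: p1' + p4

UNSATISFIABLE

Suppose p2 = 1.
(p6) alone gives p6 = 1.
(p1') alone gives p1 = 0.
(p3') alone gives p3 = 0.
That conflicts with the unit clause (p3).
Backtrack on p2: now try p2 = 0.
(p3) alone gives p3 = 1.
(p1) alone gives p1 = 1.
(p5) alone gives p5 = 1.
That conflicts with the unit clause (p5').
Both values of p2 lead to a conflict.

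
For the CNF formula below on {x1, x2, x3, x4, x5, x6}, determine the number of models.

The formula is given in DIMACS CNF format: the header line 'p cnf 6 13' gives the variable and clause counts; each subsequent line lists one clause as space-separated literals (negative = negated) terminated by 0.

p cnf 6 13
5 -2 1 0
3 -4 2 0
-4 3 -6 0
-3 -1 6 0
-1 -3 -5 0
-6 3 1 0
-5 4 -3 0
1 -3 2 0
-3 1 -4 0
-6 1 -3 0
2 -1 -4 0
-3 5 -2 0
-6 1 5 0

There are 2^6 = 64 truth assignments over (x1, x2, x3, x4, x5, x6).
Split on x4. With x4 = True, the clauses containing x4 are satisfied and ¬x4 drops from the rest; 3 of the 2^5 = 32 assignments to the other variables satisfy what remains.
With x4 = False, by the same count on the reduced clause set, 12 assignments work.
Total: 3 + 12 = 15.

15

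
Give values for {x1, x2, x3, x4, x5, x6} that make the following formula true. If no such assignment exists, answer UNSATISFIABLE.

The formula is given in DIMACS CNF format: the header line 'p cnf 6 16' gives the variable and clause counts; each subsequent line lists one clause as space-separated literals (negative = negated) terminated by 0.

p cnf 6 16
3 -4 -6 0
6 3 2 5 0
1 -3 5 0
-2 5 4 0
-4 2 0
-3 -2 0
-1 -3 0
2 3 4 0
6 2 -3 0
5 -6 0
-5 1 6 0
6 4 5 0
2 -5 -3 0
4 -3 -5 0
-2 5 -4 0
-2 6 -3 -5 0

Branch on x4: set x4 = False.
Branch on x2: set x2 = True.
From the singleton clause (x5), x5 = True.
From the singleton clause (¬x3), x3 = False.
Branch on x1: set x1 = True.
No clause remains; x6 is free.

x1: True; x2: True; x3: False; x4: False; x5: True; x6: True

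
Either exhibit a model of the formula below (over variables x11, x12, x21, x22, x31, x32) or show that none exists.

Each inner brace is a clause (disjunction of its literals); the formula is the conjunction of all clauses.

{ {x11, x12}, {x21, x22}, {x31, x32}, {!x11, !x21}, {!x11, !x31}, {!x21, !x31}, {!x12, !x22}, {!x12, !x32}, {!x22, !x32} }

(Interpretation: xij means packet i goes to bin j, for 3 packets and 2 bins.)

Case x11 = true:
The clause (!x21) is unit, so x21 = false.
The clause (x22) is unit, so x22 = true.
The clause (!x31) is unit, so x31 = false.
The clause (x32) is unit, so x32 = true.
That conflicts with the unit clause (!x32).
So x11 must be the other value — set x11 = false.
The clause (x12) is unit, so x12 = true.
The clause (!x22) is unit, so x22 = false.
The clause (x21) is unit, so x21 = true.
The clause (!x31) is unit, so x31 = false.
The clause (x32) is unit, so x32 = true.
That conflicts with the unit clause (!x32).
Neither x11 = true nor x11 = false works.

UNSATISFIABLE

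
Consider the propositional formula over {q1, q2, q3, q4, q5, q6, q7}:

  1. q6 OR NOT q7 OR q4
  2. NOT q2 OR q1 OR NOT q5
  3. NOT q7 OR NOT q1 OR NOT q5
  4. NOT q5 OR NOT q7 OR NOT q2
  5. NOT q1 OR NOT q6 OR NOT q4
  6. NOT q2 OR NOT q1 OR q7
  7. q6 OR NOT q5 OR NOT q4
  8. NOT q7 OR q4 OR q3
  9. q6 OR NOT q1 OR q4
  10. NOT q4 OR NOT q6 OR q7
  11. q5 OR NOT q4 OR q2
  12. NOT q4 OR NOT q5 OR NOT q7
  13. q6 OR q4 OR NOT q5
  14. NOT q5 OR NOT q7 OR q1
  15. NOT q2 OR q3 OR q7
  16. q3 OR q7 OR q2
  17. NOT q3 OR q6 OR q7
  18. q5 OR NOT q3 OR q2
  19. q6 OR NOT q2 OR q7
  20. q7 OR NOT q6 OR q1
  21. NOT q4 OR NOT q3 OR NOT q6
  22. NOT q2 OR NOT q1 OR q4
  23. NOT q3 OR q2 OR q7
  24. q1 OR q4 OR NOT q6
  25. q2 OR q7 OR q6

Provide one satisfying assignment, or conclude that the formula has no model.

q1: false, q2: true, q3: true, q4: true, q5: false, q6: false, q7: true

Try q6 = false.
Try q7 = true.
(q4) alone gives q4 = true.
(NOT q5) alone gives q5 = false.
(q2) alone gives q2 = true.
No clause remains; q1, q3 are free.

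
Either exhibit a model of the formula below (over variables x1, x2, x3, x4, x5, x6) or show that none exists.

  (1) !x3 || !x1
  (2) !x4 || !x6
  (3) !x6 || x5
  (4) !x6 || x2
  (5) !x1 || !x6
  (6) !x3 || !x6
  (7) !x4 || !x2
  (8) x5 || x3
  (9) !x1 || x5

x1=true, x2=false, x3=false, x4=false, x5=true, x6=false

Branch on x3: set x3 = false.
(x5) alone gives x5 = true.
Branch on x4: set x4 = false.
Branch on x6: set x6 = false.
All clauses hold; x1, x2 can take either value.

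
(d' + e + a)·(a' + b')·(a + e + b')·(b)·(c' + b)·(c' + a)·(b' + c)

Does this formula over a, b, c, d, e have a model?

No, unsatisfiable

Unit clause (b) forces b = 1.
Unit clause (a') forces a = 0.
Unit clause (e) forces e = 1.
Unit clause (c') forces c = 0.
That conflicts with the unit clause (c).
No assignment satisfies every clause.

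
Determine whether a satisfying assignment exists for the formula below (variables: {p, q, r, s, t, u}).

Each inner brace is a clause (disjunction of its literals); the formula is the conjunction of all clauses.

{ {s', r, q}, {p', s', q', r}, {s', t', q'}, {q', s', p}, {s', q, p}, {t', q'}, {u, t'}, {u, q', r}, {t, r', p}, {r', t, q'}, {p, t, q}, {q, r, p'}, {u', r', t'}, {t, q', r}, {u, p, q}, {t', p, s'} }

Suppose t = 0.
Suppose r = 1.
Unit clause (p) forces p = 1.
Unit clause (q') forces q = 0.
Every clause is now satisfied; s, u are unconstrained.
A satisfying assignment: p=1, q=0, r=1, s=0, t=0, u=0.

Yes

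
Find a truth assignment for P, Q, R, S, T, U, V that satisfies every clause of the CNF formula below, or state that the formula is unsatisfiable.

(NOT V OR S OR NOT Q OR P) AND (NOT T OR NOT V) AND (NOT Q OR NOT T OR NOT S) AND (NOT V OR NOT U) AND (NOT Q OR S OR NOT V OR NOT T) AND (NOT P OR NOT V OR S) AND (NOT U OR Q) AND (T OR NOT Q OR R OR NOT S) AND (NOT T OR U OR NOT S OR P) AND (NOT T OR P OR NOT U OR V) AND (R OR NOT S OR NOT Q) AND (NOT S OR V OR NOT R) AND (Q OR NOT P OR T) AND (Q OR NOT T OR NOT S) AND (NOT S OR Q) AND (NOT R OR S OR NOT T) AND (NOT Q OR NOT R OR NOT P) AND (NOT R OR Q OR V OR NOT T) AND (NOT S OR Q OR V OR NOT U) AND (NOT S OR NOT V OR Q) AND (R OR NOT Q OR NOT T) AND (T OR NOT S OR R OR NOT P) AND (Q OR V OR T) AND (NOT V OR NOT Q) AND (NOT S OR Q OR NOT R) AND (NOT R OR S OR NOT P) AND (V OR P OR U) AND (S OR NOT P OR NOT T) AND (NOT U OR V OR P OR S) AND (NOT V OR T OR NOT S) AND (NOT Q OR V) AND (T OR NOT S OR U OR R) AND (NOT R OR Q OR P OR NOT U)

P=false,  Q=false,  R=false,  S=false,  T=false,  U=false,  V=true

Try T = false.
Try V = true.
Unit clause (NOT U) forces U = false.
Unit clause (NOT Q) forces Q = false.
Unit clause (NOT P) forces P = false.
Unit clause (NOT S) forces S = false.
All clauses hold; R can take either value.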